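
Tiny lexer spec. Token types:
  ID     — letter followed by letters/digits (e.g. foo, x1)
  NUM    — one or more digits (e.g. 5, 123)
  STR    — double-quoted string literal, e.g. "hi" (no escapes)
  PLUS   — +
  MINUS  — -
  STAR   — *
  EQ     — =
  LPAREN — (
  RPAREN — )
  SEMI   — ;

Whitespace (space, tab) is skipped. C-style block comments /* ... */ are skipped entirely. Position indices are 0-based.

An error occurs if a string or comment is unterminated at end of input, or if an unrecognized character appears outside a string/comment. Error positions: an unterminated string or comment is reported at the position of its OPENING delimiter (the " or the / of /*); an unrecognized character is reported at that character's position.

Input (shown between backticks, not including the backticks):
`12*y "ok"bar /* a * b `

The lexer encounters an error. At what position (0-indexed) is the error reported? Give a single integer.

pos=0: emit NUM '12' (now at pos=2)
pos=2: emit STAR '*'
pos=3: emit ID 'y' (now at pos=4)
pos=5: enter STRING mode
pos=5: emit STR "ok" (now at pos=9)
pos=9: emit ID 'bar' (now at pos=12)
pos=13: enter COMMENT mode (saw '/*')
pos=13: ERROR — unterminated comment (reached EOF)

Answer: 13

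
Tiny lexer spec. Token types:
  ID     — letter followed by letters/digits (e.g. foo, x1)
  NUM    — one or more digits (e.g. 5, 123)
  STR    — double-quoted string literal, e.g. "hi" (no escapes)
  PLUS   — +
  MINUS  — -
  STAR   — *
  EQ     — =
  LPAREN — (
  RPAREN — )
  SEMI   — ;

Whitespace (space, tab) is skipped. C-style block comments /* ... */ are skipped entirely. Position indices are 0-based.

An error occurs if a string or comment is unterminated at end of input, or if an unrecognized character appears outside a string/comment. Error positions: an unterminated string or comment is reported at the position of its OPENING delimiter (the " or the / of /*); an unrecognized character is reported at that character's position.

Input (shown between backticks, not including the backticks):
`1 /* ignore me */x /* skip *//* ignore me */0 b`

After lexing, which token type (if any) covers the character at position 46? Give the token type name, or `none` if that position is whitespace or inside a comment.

Answer: ID

Derivation:
pos=0: emit NUM '1' (now at pos=1)
pos=2: enter COMMENT mode (saw '/*')
exit COMMENT mode (now at pos=17)
pos=17: emit ID 'x' (now at pos=18)
pos=19: enter COMMENT mode (saw '/*')
exit COMMENT mode (now at pos=29)
pos=29: enter COMMENT mode (saw '/*')
exit COMMENT mode (now at pos=44)
pos=44: emit NUM '0' (now at pos=45)
pos=46: emit ID 'b' (now at pos=47)
DONE. 4 tokens: [NUM, ID, NUM, ID]
Position 46: char is 'b' -> ID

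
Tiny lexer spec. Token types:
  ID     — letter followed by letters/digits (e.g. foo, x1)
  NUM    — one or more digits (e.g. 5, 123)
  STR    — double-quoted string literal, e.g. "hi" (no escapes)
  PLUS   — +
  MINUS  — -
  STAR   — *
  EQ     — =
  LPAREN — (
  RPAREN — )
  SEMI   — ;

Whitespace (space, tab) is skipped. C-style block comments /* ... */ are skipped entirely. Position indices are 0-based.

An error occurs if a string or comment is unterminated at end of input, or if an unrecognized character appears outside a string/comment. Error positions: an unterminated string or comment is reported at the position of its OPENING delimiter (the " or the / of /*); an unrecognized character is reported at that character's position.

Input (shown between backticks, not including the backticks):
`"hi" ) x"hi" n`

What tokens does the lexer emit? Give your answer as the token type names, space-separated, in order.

Answer: STR RPAREN ID STR ID

Derivation:
pos=0: enter STRING mode
pos=0: emit STR "hi" (now at pos=4)
pos=5: emit RPAREN ')'
pos=7: emit ID 'x' (now at pos=8)
pos=8: enter STRING mode
pos=8: emit STR "hi" (now at pos=12)
pos=13: emit ID 'n' (now at pos=14)
DONE. 5 tokens: [STR, RPAREN, ID, STR, ID]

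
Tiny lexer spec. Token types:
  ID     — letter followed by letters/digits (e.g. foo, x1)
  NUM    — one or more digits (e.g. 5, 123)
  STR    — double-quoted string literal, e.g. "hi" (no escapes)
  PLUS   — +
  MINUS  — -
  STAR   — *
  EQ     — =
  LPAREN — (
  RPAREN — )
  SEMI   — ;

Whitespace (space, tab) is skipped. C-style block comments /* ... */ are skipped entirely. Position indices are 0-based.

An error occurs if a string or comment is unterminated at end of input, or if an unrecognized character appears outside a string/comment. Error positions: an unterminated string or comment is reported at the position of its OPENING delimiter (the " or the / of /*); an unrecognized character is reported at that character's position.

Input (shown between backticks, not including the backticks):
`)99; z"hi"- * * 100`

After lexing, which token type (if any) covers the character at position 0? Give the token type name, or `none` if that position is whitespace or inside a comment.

pos=0: emit RPAREN ')'
pos=1: emit NUM '99' (now at pos=3)
pos=3: emit SEMI ';'
pos=5: emit ID 'z' (now at pos=6)
pos=6: enter STRING mode
pos=6: emit STR "hi" (now at pos=10)
pos=10: emit MINUS '-'
pos=12: emit STAR '*'
pos=14: emit STAR '*'
pos=16: emit NUM '100' (now at pos=19)
DONE. 9 tokens: [RPAREN, NUM, SEMI, ID, STR, MINUS, STAR, STAR, NUM]
Position 0: char is ')' -> RPAREN

Answer: RPAREN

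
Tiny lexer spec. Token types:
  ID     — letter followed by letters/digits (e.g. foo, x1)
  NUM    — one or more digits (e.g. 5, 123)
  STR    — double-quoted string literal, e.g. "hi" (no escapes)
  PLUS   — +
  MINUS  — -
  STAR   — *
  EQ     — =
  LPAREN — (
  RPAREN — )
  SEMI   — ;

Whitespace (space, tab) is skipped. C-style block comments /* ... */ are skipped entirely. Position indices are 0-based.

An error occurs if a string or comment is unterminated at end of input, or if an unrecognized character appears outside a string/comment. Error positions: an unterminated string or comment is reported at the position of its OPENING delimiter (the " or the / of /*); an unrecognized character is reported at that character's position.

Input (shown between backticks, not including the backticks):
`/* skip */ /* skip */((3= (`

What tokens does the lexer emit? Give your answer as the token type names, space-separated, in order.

Answer: LPAREN LPAREN NUM EQ LPAREN

Derivation:
pos=0: enter COMMENT mode (saw '/*')
exit COMMENT mode (now at pos=10)
pos=11: enter COMMENT mode (saw '/*')
exit COMMENT mode (now at pos=21)
pos=21: emit LPAREN '('
pos=22: emit LPAREN '('
pos=23: emit NUM '3' (now at pos=24)
pos=24: emit EQ '='
pos=26: emit LPAREN '('
DONE. 5 tokens: [LPAREN, LPAREN, NUM, EQ, LPAREN]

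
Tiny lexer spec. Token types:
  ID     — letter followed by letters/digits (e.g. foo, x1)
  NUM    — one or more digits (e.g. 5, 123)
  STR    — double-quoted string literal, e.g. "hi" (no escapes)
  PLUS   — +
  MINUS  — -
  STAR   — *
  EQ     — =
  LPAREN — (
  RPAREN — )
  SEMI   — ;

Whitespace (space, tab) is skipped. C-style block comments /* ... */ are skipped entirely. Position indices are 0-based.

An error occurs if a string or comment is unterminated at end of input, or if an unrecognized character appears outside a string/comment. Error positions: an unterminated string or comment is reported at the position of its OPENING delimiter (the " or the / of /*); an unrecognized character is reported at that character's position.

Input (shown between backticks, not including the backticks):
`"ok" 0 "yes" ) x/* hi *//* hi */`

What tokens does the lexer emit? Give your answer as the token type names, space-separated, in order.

pos=0: enter STRING mode
pos=0: emit STR "ok" (now at pos=4)
pos=5: emit NUM '0' (now at pos=6)
pos=7: enter STRING mode
pos=7: emit STR "yes" (now at pos=12)
pos=13: emit RPAREN ')'
pos=15: emit ID 'x' (now at pos=16)
pos=16: enter COMMENT mode (saw '/*')
exit COMMENT mode (now at pos=24)
pos=24: enter COMMENT mode (saw '/*')
exit COMMENT mode (now at pos=32)
DONE. 5 tokens: [STR, NUM, STR, RPAREN, ID]

Answer: STR NUM STR RPAREN ID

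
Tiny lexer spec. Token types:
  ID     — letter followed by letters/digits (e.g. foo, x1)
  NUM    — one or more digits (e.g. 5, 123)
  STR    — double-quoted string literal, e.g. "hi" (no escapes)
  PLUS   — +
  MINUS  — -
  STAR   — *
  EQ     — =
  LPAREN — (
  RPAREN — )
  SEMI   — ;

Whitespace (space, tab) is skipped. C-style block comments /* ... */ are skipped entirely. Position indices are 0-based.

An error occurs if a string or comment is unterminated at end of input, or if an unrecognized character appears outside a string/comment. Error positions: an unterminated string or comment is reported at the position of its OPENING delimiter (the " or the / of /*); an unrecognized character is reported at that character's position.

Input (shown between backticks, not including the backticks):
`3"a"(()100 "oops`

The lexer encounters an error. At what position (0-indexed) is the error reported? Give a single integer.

pos=0: emit NUM '3' (now at pos=1)
pos=1: enter STRING mode
pos=1: emit STR "a" (now at pos=4)
pos=4: emit LPAREN '('
pos=5: emit LPAREN '('
pos=6: emit RPAREN ')'
pos=7: emit NUM '100' (now at pos=10)
pos=11: enter STRING mode
pos=11: ERROR — unterminated string

Answer: 11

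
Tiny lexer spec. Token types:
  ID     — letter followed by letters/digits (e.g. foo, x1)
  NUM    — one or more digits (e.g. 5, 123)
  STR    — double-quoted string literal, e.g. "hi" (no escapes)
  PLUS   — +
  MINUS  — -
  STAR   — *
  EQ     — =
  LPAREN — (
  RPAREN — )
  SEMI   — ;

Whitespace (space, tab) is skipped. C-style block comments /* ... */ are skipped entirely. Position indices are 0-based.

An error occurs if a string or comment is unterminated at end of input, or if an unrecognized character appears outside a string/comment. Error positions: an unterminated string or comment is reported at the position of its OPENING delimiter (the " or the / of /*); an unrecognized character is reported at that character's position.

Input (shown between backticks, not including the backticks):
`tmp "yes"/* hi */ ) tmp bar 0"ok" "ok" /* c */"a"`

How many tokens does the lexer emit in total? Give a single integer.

pos=0: emit ID 'tmp' (now at pos=3)
pos=4: enter STRING mode
pos=4: emit STR "yes" (now at pos=9)
pos=9: enter COMMENT mode (saw '/*')
exit COMMENT mode (now at pos=17)
pos=18: emit RPAREN ')'
pos=20: emit ID 'tmp' (now at pos=23)
pos=24: emit ID 'bar' (now at pos=27)
pos=28: emit NUM '0' (now at pos=29)
pos=29: enter STRING mode
pos=29: emit STR "ok" (now at pos=33)
pos=34: enter STRING mode
pos=34: emit STR "ok" (now at pos=38)
pos=39: enter COMMENT mode (saw '/*')
exit COMMENT mode (now at pos=46)
pos=46: enter STRING mode
pos=46: emit STR "a" (now at pos=49)
DONE. 9 tokens: [ID, STR, RPAREN, ID, ID, NUM, STR, STR, STR]

Answer: 9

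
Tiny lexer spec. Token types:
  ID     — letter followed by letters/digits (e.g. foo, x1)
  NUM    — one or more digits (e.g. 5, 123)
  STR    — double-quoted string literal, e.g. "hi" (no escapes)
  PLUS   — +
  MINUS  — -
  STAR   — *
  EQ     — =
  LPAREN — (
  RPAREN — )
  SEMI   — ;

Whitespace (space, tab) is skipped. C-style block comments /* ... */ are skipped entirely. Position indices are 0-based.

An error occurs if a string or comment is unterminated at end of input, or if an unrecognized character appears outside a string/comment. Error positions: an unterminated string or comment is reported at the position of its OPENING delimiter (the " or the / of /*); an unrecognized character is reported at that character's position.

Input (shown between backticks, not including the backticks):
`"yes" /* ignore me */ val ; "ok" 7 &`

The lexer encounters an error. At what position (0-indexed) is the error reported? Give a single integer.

pos=0: enter STRING mode
pos=0: emit STR "yes" (now at pos=5)
pos=6: enter COMMENT mode (saw '/*')
exit COMMENT mode (now at pos=21)
pos=22: emit ID 'val' (now at pos=25)
pos=26: emit SEMI ';'
pos=28: enter STRING mode
pos=28: emit STR "ok" (now at pos=32)
pos=33: emit NUM '7' (now at pos=34)
pos=35: ERROR — unrecognized char '&'

Answer: 35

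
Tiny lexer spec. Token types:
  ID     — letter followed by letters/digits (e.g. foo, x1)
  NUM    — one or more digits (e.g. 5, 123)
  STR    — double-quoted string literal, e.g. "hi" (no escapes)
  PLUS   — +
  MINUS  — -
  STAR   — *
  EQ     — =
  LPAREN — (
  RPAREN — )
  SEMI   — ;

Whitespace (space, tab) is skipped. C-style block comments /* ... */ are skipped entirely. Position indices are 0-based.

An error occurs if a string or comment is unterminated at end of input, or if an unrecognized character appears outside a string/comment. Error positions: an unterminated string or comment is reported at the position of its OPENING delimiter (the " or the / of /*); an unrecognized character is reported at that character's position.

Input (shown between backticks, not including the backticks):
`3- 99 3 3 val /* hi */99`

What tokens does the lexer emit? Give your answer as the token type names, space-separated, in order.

Answer: NUM MINUS NUM NUM NUM ID NUM

Derivation:
pos=0: emit NUM '3' (now at pos=1)
pos=1: emit MINUS '-'
pos=3: emit NUM '99' (now at pos=5)
pos=6: emit NUM '3' (now at pos=7)
pos=8: emit NUM '3' (now at pos=9)
pos=10: emit ID 'val' (now at pos=13)
pos=14: enter COMMENT mode (saw '/*')
exit COMMENT mode (now at pos=22)
pos=22: emit NUM '99' (now at pos=24)
DONE. 7 tokens: [NUM, MINUS, NUM, NUM, NUM, ID, NUM]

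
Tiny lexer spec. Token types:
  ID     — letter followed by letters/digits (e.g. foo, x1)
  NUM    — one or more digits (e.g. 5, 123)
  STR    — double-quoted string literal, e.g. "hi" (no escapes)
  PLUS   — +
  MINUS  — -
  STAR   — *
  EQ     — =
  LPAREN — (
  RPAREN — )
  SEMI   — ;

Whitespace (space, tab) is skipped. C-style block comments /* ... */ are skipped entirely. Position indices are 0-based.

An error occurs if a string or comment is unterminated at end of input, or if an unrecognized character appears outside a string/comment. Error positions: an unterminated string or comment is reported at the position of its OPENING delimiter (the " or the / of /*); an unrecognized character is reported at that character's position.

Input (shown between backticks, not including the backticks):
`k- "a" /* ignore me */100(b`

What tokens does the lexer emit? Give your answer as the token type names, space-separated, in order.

pos=0: emit ID 'k' (now at pos=1)
pos=1: emit MINUS '-'
pos=3: enter STRING mode
pos=3: emit STR "a" (now at pos=6)
pos=7: enter COMMENT mode (saw '/*')
exit COMMENT mode (now at pos=22)
pos=22: emit NUM '100' (now at pos=25)
pos=25: emit LPAREN '('
pos=26: emit ID 'b' (now at pos=27)
DONE. 6 tokens: [ID, MINUS, STR, NUM, LPAREN, ID]

Answer: ID MINUS STR NUM LPAREN ID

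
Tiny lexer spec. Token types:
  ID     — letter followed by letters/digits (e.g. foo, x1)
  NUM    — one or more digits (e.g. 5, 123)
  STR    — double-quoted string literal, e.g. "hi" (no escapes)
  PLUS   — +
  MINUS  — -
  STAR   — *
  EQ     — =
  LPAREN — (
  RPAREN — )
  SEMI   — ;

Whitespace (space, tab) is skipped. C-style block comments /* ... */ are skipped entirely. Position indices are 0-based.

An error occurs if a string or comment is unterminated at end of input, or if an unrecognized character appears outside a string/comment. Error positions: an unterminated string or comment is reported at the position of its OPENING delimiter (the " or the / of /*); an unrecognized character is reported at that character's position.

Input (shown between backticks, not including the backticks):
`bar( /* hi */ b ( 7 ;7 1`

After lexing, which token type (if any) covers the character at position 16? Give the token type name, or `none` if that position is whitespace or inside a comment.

pos=0: emit ID 'bar' (now at pos=3)
pos=3: emit LPAREN '('
pos=5: enter COMMENT mode (saw '/*')
exit COMMENT mode (now at pos=13)
pos=14: emit ID 'b' (now at pos=15)
pos=16: emit LPAREN '('
pos=18: emit NUM '7' (now at pos=19)
pos=20: emit SEMI ';'
pos=21: emit NUM '7' (now at pos=22)
pos=23: emit NUM '1' (now at pos=24)
DONE. 8 tokens: [ID, LPAREN, ID, LPAREN, NUM, SEMI, NUM, NUM]
Position 16: char is '(' -> LPAREN

Answer: LPAREN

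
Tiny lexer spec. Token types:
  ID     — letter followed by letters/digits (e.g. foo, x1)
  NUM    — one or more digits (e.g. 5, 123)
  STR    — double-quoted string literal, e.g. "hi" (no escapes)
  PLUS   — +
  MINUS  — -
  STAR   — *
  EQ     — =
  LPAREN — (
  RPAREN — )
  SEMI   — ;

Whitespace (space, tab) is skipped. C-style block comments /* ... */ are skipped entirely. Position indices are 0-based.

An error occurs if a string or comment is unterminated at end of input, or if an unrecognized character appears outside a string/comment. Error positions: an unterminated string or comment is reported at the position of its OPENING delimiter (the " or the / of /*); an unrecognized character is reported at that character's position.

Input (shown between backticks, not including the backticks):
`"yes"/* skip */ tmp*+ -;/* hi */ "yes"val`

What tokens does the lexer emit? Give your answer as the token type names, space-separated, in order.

pos=0: enter STRING mode
pos=0: emit STR "yes" (now at pos=5)
pos=5: enter COMMENT mode (saw '/*')
exit COMMENT mode (now at pos=15)
pos=16: emit ID 'tmp' (now at pos=19)
pos=19: emit STAR '*'
pos=20: emit PLUS '+'
pos=22: emit MINUS '-'
pos=23: emit SEMI ';'
pos=24: enter COMMENT mode (saw '/*')
exit COMMENT mode (now at pos=32)
pos=33: enter STRING mode
pos=33: emit STR "yes" (now at pos=38)
pos=38: emit ID 'val' (now at pos=41)
DONE. 8 tokens: [STR, ID, STAR, PLUS, MINUS, SEMI, STR, ID]

Answer: STR ID STAR PLUS MINUS SEMI STR ID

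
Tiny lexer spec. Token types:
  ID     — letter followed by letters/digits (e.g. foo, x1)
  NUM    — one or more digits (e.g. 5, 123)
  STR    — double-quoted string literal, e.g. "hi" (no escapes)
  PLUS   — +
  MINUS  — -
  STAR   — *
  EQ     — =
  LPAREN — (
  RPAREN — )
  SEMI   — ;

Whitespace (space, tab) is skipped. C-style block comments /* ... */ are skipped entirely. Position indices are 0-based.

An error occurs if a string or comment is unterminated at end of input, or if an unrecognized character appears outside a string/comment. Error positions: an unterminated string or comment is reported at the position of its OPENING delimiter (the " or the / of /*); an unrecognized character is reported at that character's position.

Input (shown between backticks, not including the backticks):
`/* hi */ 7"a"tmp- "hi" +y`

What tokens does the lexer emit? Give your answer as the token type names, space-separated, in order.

pos=0: enter COMMENT mode (saw '/*')
exit COMMENT mode (now at pos=8)
pos=9: emit NUM '7' (now at pos=10)
pos=10: enter STRING mode
pos=10: emit STR "a" (now at pos=13)
pos=13: emit ID 'tmp' (now at pos=16)
pos=16: emit MINUS '-'
pos=18: enter STRING mode
pos=18: emit STR "hi" (now at pos=22)
pos=23: emit PLUS '+'
pos=24: emit ID 'y' (now at pos=25)
DONE. 7 tokens: [NUM, STR, ID, MINUS, STR, PLUS, ID]

Answer: NUM STR ID MINUS STR PLUS ID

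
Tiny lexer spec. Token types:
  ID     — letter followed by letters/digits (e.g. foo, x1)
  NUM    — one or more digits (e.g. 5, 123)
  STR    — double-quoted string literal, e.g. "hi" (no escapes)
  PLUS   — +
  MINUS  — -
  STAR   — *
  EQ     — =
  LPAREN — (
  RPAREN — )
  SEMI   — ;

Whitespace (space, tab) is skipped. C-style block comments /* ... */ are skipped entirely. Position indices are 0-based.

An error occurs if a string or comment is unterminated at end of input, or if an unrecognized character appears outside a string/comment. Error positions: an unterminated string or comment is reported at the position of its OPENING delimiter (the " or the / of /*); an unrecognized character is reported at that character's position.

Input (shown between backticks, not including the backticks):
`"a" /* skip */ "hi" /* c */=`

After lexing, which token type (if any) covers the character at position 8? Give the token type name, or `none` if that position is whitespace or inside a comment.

pos=0: enter STRING mode
pos=0: emit STR "a" (now at pos=3)
pos=4: enter COMMENT mode (saw '/*')
exit COMMENT mode (now at pos=14)
pos=15: enter STRING mode
pos=15: emit STR "hi" (now at pos=19)
pos=20: enter COMMENT mode (saw '/*')
exit COMMENT mode (now at pos=27)
pos=27: emit EQ '='
DONE. 3 tokens: [STR, STR, EQ]
Position 8: char is 'k' -> none

Answer: none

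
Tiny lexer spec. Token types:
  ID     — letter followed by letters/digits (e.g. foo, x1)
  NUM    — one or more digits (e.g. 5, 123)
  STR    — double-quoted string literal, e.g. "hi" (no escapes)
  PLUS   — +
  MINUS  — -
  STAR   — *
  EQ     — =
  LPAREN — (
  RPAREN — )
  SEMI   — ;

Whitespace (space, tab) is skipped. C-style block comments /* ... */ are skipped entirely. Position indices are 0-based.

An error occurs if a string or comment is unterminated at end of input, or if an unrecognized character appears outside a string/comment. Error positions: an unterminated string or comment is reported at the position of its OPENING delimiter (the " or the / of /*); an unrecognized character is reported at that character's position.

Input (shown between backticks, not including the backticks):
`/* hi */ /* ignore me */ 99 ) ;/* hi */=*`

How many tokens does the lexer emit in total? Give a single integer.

pos=0: enter COMMENT mode (saw '/*')
exit COMMENT mode (now at pos=8)
pos=9: enter COMMENT mode (saw '/*')
exit COMMENT mode (now at pos=24)
pos=25: emit NUM '99' (now at pos=27)
pos=28: emit RPAREN ')'
pos=30: emit SEMI ';'
pos=31: enter COMMENT mode (saw '/*')
exit COMMENT mode (now at pos=39)
pos=39: emit EQ '='
pos=40: emit STAR '*'
DONE. 5 tokens: [NUM, RPAREN, SEMI, EQ, STAR]

Answer: 5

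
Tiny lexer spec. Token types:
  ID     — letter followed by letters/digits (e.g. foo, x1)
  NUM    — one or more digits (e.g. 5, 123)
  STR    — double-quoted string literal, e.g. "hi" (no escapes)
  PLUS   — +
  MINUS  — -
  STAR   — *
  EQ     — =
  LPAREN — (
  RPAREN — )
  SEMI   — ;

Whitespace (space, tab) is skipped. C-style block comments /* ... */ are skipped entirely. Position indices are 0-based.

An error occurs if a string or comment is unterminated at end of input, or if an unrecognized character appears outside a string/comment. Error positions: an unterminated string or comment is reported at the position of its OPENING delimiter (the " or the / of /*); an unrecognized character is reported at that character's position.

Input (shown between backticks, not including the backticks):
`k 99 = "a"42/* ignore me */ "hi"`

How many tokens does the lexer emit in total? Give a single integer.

Answer: 6

Derivation:
pos=0: emit ID 'k' (now at pos=1)
pos=2: emit NUM '99' (now at pos=4)
pos=5: emit EQ '='
pos=7: enter STRING mode
pos=7: emit STR "a" (now at pos=10)
pos=10: emit NUM '42' (now at pos=12)
pos=12: enter COMMENT mode (saw '/*')
exit COMMENT mode (now at pos=27)
pos=28: enter STRING mode
pos=28: emit STR "hi" (now at pos=32)
DONE. 6 tokens: [ID, NUM, EQ, STR, NUM, STR]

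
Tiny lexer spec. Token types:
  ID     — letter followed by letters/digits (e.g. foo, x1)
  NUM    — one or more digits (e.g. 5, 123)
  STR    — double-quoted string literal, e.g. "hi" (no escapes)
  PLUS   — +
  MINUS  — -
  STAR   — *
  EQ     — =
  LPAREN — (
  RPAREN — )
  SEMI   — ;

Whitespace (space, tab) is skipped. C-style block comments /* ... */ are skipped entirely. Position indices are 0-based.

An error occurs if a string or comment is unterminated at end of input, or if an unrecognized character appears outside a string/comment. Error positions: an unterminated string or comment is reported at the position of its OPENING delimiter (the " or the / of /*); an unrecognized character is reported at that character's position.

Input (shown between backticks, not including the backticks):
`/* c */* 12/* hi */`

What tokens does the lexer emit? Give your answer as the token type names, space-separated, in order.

pos=0: enter COMMENT mode (saw '/*')
exit COMMENT mode (now at pos=7)
pos=7: emit STAR '*'
pos=9: emit NUM '12' (now at pos=11)
pos=11: enter COMMENT mode (saw '/*')
exit COMMENT mode (now at pos=19)
DONE. 2 tokens: [STAR, NUM]

Answer: STAR NUM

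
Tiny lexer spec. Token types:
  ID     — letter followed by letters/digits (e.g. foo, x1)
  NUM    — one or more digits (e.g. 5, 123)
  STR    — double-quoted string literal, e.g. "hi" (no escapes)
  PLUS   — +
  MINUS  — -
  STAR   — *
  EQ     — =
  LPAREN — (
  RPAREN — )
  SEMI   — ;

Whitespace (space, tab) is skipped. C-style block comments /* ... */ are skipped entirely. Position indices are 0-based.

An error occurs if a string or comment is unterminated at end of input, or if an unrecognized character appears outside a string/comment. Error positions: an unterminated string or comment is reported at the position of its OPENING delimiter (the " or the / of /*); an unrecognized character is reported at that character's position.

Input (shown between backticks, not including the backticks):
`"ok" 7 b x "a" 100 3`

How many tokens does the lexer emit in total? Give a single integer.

pos=0: enter STRING mode
pos=0: emit STR "ok" (now at pos=4)
pos=5: emit NUM '7' (now at pos=6)
pos=7: emit ID 'b' (now at pos=8)
pos=9: emit ID 'x' (now at pos=10)
pos=11: enter STRING mode
pos=11: emit STR "a" (now at pos=14)
pos=15: emit NUM '100' (now at pos=18)
pos=19: emit NUM '3' (now at pos=20)
DONE. 7 tokens: [STR, NUM, ID, ID, STR, NUM, NUM]

Answer: 7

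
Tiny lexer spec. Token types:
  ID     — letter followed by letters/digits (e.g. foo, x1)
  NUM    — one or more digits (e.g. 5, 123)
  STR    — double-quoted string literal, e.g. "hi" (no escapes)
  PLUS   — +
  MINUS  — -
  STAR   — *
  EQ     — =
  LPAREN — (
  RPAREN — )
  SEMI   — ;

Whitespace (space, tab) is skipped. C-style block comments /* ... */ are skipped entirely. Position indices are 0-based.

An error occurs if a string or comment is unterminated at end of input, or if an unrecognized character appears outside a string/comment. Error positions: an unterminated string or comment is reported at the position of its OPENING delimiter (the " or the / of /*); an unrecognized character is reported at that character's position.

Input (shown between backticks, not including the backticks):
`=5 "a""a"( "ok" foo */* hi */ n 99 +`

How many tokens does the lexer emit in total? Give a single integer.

Answer: 11

Derivation:
pos=0: emit EQ '='
pos=1: emit NUM '5' (now at pos=2)
pos=3: enter STRING mode
pos=3: emit STR "a" (now at pos=6)
pos=6: enter STRING mode
pos=6: emit STR "a" (now at pos=9)
pos=9: emit LPAREN '('
pos=11: enter STRING mode
pos=11: emit STR "ok" (now at pos=15)
pos=16: emit ID 'foo' (now at pos=19)
pos=20: emit STAR '*'
pos=21: enter COMMENT mode (saw '/*')
exit COMMENT mode (now at pos=29)
pos=30: emit ID 'n' (now at pos=31)
pos=32: emit NUM '99' (now at pos=34)
pos=35: emit PLUS '+'
DONE. 11 tokens: [EQ, NUM, STR, STR, LPAREN, STR, ID, STAR, ID, NUM, PLUS]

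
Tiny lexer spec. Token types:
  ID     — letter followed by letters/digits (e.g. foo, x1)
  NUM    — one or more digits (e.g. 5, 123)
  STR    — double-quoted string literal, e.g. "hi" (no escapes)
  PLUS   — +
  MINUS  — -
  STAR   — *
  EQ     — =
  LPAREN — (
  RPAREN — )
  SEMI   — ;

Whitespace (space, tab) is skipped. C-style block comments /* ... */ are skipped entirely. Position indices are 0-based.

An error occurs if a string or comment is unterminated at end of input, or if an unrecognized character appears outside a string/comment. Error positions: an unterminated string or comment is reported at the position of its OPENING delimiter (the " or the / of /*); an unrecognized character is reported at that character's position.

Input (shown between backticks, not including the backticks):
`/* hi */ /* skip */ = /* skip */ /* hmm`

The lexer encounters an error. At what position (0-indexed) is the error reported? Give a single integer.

Answer: 33

Derivation:
pos=0: enter COMMENT mode (saw '/*')
exit COMMENT mode (now at pos=8)
pos=9: enter COMMENT mode (saw '/*')
exit COMMENT mode (now at pos=19)
pos=20: emit EQ '='
pos=22: enter COMMENT mode (saw '/*')
exit COMMENT mode (now at pos=32)
pos=33: enter COMMENT mode (saw '/*')
pos=33: ERROR — unterminated comment (reached EOF)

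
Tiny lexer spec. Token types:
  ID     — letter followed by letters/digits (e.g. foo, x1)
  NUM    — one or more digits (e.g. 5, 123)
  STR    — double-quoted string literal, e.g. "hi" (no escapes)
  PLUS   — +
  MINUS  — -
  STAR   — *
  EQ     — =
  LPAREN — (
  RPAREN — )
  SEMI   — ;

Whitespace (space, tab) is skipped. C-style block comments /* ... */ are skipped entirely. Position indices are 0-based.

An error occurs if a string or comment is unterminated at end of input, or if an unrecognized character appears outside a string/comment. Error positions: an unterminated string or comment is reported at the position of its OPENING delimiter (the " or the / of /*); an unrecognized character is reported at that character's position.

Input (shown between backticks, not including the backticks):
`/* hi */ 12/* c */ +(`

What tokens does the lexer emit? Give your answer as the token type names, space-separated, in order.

pos=0: enter COMMENT mode (saw '/*')
exit COMMENT mode (now at pos=8)
pos=9: emit NUM '12' (now at pos=11)
pos=11: enter COMMENT mode (saw '/*')
exit COMMENT mode (now at pos=18)
pos=19: emit PLUS '+'
pos=20: emit LPAREN '('
DONE. 3 tokens: [NUM, PLUS, LPAREN]

Answer: NUM PLUS LPAREN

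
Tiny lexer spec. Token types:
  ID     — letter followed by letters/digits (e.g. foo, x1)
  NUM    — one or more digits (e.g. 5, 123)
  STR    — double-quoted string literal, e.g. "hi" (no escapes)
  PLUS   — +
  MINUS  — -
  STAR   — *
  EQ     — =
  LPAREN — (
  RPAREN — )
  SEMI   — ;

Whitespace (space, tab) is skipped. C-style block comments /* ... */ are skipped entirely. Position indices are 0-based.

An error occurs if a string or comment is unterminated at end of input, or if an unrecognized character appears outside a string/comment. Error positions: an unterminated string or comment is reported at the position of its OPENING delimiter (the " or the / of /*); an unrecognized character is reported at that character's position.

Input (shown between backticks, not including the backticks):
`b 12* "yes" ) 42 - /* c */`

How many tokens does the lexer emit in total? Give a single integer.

pos=0: emit ID 'b' (now at pos=1)
pos=2: emit NUM '12' (now at pos=4)
pos=4: emit STAR '*'
pos=6: enter STRING mode
pos=6: emit STR "yes" (now at pos=11)
pos=12: emit RPAREN ')'
pos=14: emit NUM '42' (now at pos=16)
pos=17: emit MINUS '-'
pos=19: enter COMMENT mode (saw '/*')
exit COMMENT mode (now at pos=26)
DONE. 7 tokens: [ID, NUM, STAR, STR, RPAREN, NUM, MINUS]

Answer: 7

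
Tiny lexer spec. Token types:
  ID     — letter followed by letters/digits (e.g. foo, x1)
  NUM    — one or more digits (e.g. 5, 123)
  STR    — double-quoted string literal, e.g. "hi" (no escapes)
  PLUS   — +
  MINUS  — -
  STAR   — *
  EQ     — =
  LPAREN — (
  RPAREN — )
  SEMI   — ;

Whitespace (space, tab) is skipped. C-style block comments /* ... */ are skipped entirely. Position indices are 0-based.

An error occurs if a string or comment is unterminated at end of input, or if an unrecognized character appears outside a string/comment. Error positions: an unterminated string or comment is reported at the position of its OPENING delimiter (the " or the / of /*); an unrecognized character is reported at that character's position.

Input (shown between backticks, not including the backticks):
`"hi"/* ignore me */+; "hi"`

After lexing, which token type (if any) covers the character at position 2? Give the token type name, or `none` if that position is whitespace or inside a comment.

Answer: STR

Derivation:
pos=0: enter STRING mode
pos=0: emit STR "hi" (now at pos=4)
pos=4: enter COMMENT mode (saw '/*')
exit COMMENT mode (now at pos=19)
pos=19: emit PLUS '+'
pos=20: emit SEMI ';'
pos=22: enter STRING mode
pos=22: emit STR "hi" (now at pos=26)
DONE. 4 tokens: [STR, PLUS, SEMI, STR]
Position 2: char is 'i' -> STR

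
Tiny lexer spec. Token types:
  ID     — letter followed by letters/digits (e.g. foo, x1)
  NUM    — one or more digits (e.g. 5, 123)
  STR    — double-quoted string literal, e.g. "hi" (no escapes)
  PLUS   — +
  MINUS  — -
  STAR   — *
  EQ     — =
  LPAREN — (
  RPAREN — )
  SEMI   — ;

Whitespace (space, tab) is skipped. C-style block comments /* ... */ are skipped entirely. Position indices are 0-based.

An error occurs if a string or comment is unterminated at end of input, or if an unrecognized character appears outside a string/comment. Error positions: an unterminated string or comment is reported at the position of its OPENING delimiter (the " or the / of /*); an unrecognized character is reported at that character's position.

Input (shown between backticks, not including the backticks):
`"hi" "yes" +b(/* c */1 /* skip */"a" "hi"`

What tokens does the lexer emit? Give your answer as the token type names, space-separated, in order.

Answer: STR STR PLUS ID LPAREN NUM STR STR

Derivation:
pos=0: enter STRING mode
pos=0: emit STR "hi" (now at pos=4)
pos=5: enter STRING mode
pos=5: emit STR "yes" (now at pos=10)
pos=11: emit PLUS '+'
pos=12: emit ID 'b' (now at pos=13)
pos=13: emit LPAREN '('
pos=14: enter COMMENT mode (saw '/*')
exit COMMENT mode (now at pos=21)
pos=21: emit NUM '1' (now at pos=22)
pos=23: enter COMMENT mode (saw '/*')
exit COMMENT mode (now at pos=33)
pos=33: enter STRING mode
pos=33: emit STR "a" (now at pos=36)
pos=37: enter STRING mode
pos=37: emit STR "hi" (now at pos=41)
DONE. 8 tokens: [STR, STR, PLUS, ID, LPAREN, NUM, STR, STR]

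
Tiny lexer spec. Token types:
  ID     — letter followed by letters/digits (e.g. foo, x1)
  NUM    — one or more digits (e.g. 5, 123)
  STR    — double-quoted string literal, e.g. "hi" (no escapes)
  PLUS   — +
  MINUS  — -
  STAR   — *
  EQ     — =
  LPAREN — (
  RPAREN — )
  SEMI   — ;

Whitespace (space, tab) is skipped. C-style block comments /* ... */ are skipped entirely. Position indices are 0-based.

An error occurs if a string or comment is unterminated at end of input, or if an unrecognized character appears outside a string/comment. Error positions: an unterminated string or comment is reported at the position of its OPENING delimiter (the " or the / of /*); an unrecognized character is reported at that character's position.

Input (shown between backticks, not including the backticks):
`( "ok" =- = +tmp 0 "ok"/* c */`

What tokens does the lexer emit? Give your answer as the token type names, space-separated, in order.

pos=0: emit LPAREN '('
pos=2: enter STRING mode
pos=2: emit STR "ok" (now at pos=6)
pos=7: emit EQ '='
pos=8: emit MINUS '-'
pos=10: emit EQ '='
pos=12: emit PLUS '+'
pos=13: emit ID 'tmp' (now at pos=16)
pos=17: emit NUM '0' (now at pos=18)
pos=19: enter STRING mode
pos=19: emit STR "ok" (now at pos=23)
pos=23: enter COMMENT mode (saw '/*')
exit COMMENT mode (now at pos=30)
DONE. 9 tokens: [LPAREN, STR, EQ, MINUS, EQ, PLUS, ID, NUM, STR]

Answer: LPAREN STR EQ MINUS EQ PLUS ID NUM STR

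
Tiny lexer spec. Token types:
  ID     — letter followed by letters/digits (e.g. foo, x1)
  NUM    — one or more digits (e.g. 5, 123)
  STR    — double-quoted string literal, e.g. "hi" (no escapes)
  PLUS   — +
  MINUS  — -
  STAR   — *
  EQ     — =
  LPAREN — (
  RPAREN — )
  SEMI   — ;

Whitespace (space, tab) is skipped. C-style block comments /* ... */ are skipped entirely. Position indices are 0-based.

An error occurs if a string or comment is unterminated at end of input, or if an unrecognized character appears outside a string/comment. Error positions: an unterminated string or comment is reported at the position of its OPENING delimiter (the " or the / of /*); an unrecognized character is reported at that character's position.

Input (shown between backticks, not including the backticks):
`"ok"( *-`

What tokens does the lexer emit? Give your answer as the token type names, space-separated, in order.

Answer: STR LPAREN STAR MINUS

Derivation:
pos=0: enter STRING mode
pos=0: emit STR "ok" (now at pos=4)
pos=4: emit LPAREN '('
pos=6: emit STAR '*'
pos=7: emit MINUS '-'
DONE. 4 tokens: [STR, LPAREN, STAR, MINUS]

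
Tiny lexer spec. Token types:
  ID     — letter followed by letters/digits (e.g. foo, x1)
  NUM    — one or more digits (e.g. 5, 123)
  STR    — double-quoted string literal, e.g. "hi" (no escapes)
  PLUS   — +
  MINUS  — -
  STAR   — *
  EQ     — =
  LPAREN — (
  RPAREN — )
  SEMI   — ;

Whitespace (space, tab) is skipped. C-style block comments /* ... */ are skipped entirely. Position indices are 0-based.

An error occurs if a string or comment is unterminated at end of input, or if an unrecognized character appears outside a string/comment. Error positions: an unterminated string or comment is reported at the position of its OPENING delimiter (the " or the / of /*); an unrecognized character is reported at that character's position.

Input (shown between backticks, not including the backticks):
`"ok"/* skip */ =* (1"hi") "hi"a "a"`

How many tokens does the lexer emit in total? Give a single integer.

Answer: 10

Derivation:
pos=0: enter STRING mode
pos=0: emit STR "ok" (now at pos=4)
pos=4: enter COMMENT mode (saw '/*')
exit COMMENT mode (now at pos=14)
pos=15: emit EQ '='
pos=16: emit STAR '*'
pos=18: emit LPAREN '('
pos=19: emit NUM '1' (now at pos=20)
pos=20: enter STRING mode
pos=20: emit STR "hi" (now at pos=24)
pos=24: emit RPAREN ')'
pos=26: enter STRING mode
pos=26: emit STR "hi" (now at pos=30)
pos=30: emit ID 'a' (now at pos=31)
pos=32: enter STRING mode
pos=32: emit STR "a" (now at pos=35)
DONE. 10 tokens: [STR, EQ, STAR, LPAREN, NUM, STR, RPAREN, STR, ID, STR]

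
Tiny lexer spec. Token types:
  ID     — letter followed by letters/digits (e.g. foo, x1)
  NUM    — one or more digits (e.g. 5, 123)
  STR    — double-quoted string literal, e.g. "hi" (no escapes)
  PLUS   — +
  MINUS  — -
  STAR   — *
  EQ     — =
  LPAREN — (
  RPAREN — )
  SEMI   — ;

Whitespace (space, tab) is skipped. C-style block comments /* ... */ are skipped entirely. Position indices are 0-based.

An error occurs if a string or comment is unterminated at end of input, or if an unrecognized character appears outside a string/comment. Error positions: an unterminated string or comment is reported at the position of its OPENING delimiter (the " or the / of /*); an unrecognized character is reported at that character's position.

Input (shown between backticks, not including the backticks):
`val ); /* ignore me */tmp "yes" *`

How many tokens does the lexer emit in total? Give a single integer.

Answer: 6

Derivation:
pos=0: emit ID 'val' (now at pos=3)
pos=4: emit RPAREN ')'
pos=5: emit SEMI ';'
pos=7: enter COMMENT mode (saw '/*')
exit COMMENT mode (now at pos=22)
pos=22: emit ID 'tmp' (now at pos=25)
pos=26: enter STRING mode
pos=26: emit STR "yes" (now at pos=31)
pos=32: emit STAR '*'
DONE. 6 tokens: [ID, RPAREN, SEMI, ID, STR, STAR]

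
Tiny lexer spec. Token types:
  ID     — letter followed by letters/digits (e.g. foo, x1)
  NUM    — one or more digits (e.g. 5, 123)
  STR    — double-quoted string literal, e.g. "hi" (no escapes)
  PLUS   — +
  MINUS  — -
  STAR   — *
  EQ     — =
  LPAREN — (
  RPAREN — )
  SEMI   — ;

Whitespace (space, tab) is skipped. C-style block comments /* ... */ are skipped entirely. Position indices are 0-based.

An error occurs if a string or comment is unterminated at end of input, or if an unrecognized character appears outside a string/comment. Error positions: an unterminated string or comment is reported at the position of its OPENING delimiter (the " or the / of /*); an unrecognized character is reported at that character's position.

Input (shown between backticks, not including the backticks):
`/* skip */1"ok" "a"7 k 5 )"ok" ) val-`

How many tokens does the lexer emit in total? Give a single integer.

pos=0: enter COMMENT mode (saw '/*')
exit COMMENT mode (now at pos=10)
pos=10: emit NUM '1' (now at pos=11)
pos=11: enter STRING mode
pos=11: emit STR "ok" (now at pos=15)
pos=16: enter STRING mode
pos=16: emit STR "a" (now at pos=19)
pos=19: emit NUM '7' (now at pos=20)
pos=21: emit ID 'k' (now at pos=22)
pos=23: emit NUM '5' (now at pos=24)
pos=25: emit RPAREN ')'
pos=26: enter STRING mode
pos=26: emit STR "ok" (now at pos=30)
pos=31: emit RPAREN ')'
pos=33: emit ID 'val' (now at pos=36)
pos=36: emit MINUS '-'
DONE. 11 tokens: [NUM, STR, STR, NUM, ID, NUM, RPAREN, STR, RPAREN, ID, MINUS]

Answer: 11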